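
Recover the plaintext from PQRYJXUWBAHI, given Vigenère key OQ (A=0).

Repeat the key across the ciphertext: OQOQOQOQOQOQ
P(15)−O(14): 1 → B
Q(16)−Q(16): 0 → A
R(17)−O(14): 3 → D
Y(24)−Q(16): 8 → I
J(9)−O(14): -5≡21 → V
X(23)−Q(16): 7 → H
U(20)−O(14): 6 → G
W(22)−Q(16): 6 → G
B(1)−O(14): -13≡13 → N
A(0)−Q(16): -16≡10 → K
H(7)−O(14): -7≡19 → T
I(8)−Q(16): -8≡18 → S

BADIVHGGNKTS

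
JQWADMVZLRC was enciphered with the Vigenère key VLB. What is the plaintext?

OFVFSLAOKWR

Repeat the key across the ciphertext: VLBVLBVLBVL
J(9)−V(21): -12≡14 → O
Q(16)−L(11): 5 → F
W(22)−B(1): 21 → V
A(0)−V(21): -21≡5 → F
D(3)−L(11): -8≡18 → S
M(12)−B(1): 11 → L
V(21)−V(21): 0 → A
Z(25)−L(11): 14 → O
L(11)−B(1): 10 → K
R(17)−V(21): -4≡22 → W
C(2)−L(11): -9≡17 → R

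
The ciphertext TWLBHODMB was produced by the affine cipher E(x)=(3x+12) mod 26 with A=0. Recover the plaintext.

LMRFHSXAF

The inverse of 3 mod 26 is 9, since 3·9=27≡1. Apply D(y)=9·(y−12) mod 26:
T(19): 9·(19−12)=63≡11 → L
W(22): 9·(22−12)=90≡12 → M
L(11): 9·(11−12)=-9≡17 → R
B(1): 9·(1−12)=-99≡5 → F
H(7): 9·(7−12)=-45≡7 → H
O(14): 9·(14−12)=18 → S
D(3): 9·(3−12)=-81≡23 → X
M(12): 9·(12−12)=0 → A
B(1): 9·(1−12)=-99≡5 → F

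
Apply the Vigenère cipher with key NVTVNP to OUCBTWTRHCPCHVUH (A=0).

BPVWGLGMAXCRUQNC

Repeat the key across the message: NVTVNPNVTVNPNVTV
O(14)+N(13): 27≡1 → B
U(20)+V(21): 41≡15 → P
C(2)+T(19): 21 → V
B(1)+V(21): 22 → W
T(19)+N(13): 32≡6 → G
W(22)+P(15): 37≡11 → L
T(19)+N(13): 32≡6 → G
R(17)+V(21): 38≡12 → M
H(7)+T(19): 26≡0 → A
C(2)+V(21): 23 → X
P(15)+N(13): 28≡2 → C
C(2)+P(15): 17 → R
H(7)+N(13): 20 → U
V(21)+V(21): 42≡16 → Q
U(20)+T(19): 39≡13 → N
H(7)+V(21): 28≡2 → C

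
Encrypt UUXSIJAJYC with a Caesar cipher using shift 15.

JJMHXYPYNR

U(20): 20+15=35≡9 → J
U(20): 20+15=35≡9 → J
X(23): 23+15=38≡12 → M
S(18): 18+15=33≡7 → H
I(8): 8+15=23 → X
J(9): 9+15=24 → Y
A(0): 0+15=15 → P
J(9): 9+15=24 → Y
Y(24): 24+15=39≡13 → N
C(2): 2+15=17 → R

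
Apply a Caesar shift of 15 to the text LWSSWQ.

ALHHLF

L(11): 11+15=26≡0 → A
W(22): 22+15=37≡11 → L
S(18): 18+15=33≡7 → H
S(18): 18+15=33≡7 → H
W(22): 22+15=37≡11 → L
Q(16): 16+15=31≡5 → F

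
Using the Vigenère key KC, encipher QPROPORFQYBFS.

ARBQZQBHAALHC

Repeat the key across the message: KCKCKCKCKCKCK
Q(16)+K(10): 26≡0 → A
P(15)+C(2): 17 → R
R(17)+K(10): 27≡1 → B
O(14)+C(2): 16 → Q
P(15)+K(10): 25 → Z
O(14)+C(2): 16 → Q
R(17)+K(10): 27≡1 → B
F(5)+C(2): 7 → H
Q(16)+K(10): 26≡0 → A
Y(24)+C(2): 26≡0 → A
B(1)+K(10): 11 → L
F(5)+C(2): 7 → H
S(18)+K(10): 28≡2 → C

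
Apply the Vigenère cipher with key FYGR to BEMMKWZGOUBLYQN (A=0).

Repeat the key across the message: FYGRFYGRFYGRFYG
B(1)+F(5): 6 → G
E(4)+Y(24): 28≡2 → C
M(12)+G(6): 18 → S
M(12)+R(17): 29≡3 → D
K(10)+F(5): 15 → P
W(22)+Y(24): 46≡20 → U
Z(25)+G(6): 31≡5 → F
G(6)+R(17): 23 → X
O(14)+F(5): 19 → T
U(20)+Y(24): 44≡18 → S
B(1)+G(6): 7 → H
L(11)+R(17): 28≡2 → C
Y(24)+F(5): 29≡3 → D
Q(16)+Y(24): 40≡14 → O
N(13)+G(6): 19 → T

GCSDPUFXTSHCDOT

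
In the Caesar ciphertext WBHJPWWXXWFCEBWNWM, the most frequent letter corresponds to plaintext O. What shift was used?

8

The most frequent ciphertext letter is W (appears 6 times).
W is position 22; O is position 14.
Shift = 8.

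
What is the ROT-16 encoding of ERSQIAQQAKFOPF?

UHIGYQGGQAVEFV

E(4): 4+16=20 → U
R(17): 17+16=33≡7 → H
S(18): 18+16=34≡8 → I
Q(16): 16+16=32≡6 → G
I(8): 8+16=24 → Y
A(0): 0+16=16 → Q
Q(16): 16+16=32≡6 → G
Q(16): 16+16=32≡6 → G
A(0): 0+16=16 → Q
K(10): 10+16=26≡0 → A
F(5): 5+16=21 → V
O(14): 14+16=30≡4 → E
P(15): 15+16=31≡5 → F
F(5): 5+16=21 → V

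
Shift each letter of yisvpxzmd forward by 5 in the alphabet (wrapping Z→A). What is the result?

y(24): 24+5=29≡3 → d
i(8): 8+5=13 → n
s(18): 18+5=23 → x
v(21): 21+5=26≡0 → a
p(15): 15+5=20 → u
x(23): 23+5=28≡2 → c
z(25): 25+5=30≡4 → e
m(12): 12+5=17 → r
d(3): 3+5=8 → i

dnxauceri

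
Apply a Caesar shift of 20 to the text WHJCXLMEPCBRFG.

W(22): 22+20=42≡16 → Q
H(7): 7+20=27≡1 → B
J(9): 9+20=29≡3 → D
C(2): 2+20=22 → W
X(23): 23+20=43≡17 → R
L(11): 11+20=31≡5 → F
M(12): 12+20=32≡6 → G
E(4): 4+20=24 → Y
P(15): 15+20=35≡9 → J
C(2): 2+20=22 → W
B(1): 1+20=21 → V
R(17): 17+20=37≡11 → L
F(5): 5+20=25 → Z
G(6): 6+20=26≡0 → A

QBDWRFGYJWVLZA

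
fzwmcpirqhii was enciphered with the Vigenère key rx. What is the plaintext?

ocfplsruzkrl

Repeat the key across the ciphertext: rxrxrxrxrxrx
f(5)−r(17): -12≡14 → o
z(25)−x(23): 2 → c
w(22)−r(17): 5 → f
m(12)−x(23): -11≡15 → p
c(2)−r(17): -15≡11 → l
p(15)−x(23): -8≡18 → s
i(8)−r(17): -9≡17 → r
r(17)−x(23): -6≡20 → u
q(16)−r(17): -1≡25 → z
h(7)−x(23): -16≡10 → k
i(8)−r(17): -9≡17 → r
i(8)−x(23): -15≡11 → l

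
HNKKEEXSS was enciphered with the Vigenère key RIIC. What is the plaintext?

Repeat the key across the ciphertext: RIICRIICR
H(7)−R(17): -10≡16 → Q
N(13)−I(8): 5 → F
K(10)−I(8): 2 → C
K(10)−C(2): 8 → I
E(4)−R(17): -13≡13 → N
E(4)−I(8): -4≡22 → W
X(23)−I(8): 15 → P
S(18)−C(2): 16 → Q
S(18)−R(17): 1 → B

QFCINWPQB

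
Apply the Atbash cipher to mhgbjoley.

nstyqlovb

m(12) → n(13)
h(7) → s(18)
g(6) → t(19)
b(1) → y(24)
j(9) → q(16)
o(14) → l(11)
l(11) → o(14)
e(4) → v(21)
y(24) → b(1)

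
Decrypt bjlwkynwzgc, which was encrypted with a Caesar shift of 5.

wegrftirubx

b(1): 1−5=-4≡22 → w
j(9): 9−5=4 → e
l(11): 11−5=6 → g
w(22): 22−5=17 → r
k(10): 10−5=5 → f
y(24): 24−5=19 → t
n(13): 13−5=8 → i
w(22): 22−5=17 → r
z(25): 25−5=20 → u
g(6): 6−5=1 → b
c(2): 2−5=-3≡23 → x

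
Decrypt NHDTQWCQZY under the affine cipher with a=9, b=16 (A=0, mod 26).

The inverse of 9 mod 26 is 3, since 9·3=27≡1. Apply D(y)=3·(y−16) mod 26:
N(13): 3·(13−16)=-9≡17 → R
H(7): 3·(7−16)=-27≡25 → Z
D(3): 3·(3−16)=-39≡13 → N
T(19): 3·(19−16)=9 → J
Q(16): 3·(16−16)=0 → A
W(22): 3·(22−16)=18 → S
C(2): 3·(2−16)=-42≡10 → K
Q(16): 3·(16−16)=0 → A
Z(25): 3·(25−16)=27≡1 → B
Y(24): 3·(24−16)=24 → Y

RZNJASKABY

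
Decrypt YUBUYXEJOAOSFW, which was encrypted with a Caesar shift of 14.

KGNGKJQVAMAERI

Y(24): 24−14=10 → K
U(20): 20−14=6 → G
B(1): 1−14=-13≡13 → N
U(20): 20−14=6 → G
Y(24): 24−14=10 → K
X(23): 23−14=9 → J
E(4): 4−14=-10≡16 → Q
J(9): 9−14=-5≡21 → V
O(14): 14−14=0 → A
A(0): 0−14=-14≡12 → M
O(14): 14−14=0 → A
S(18): 18−14=4 → E
F(5): 5−14=-9≡17 → R
W(22): 22−14=8 → I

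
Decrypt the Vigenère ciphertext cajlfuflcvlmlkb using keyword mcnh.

Repeat the key across the ciphertext: mcnhmcnhmcnhmcn
c(2)−m(12): -10≡16 → q
a(0)−c(2): -2≡24 → y
j(9)−n(13): -4≡22 → w
l(11)−h(7): 4 → e
f(5)−m(12): -7≡19 → t
u(20)−c(2): 18 → s
f(5)−n(13): -8≡18 → s
l(11)−h(7): 4 → e
c(2)−m(12): -10≡16 → q
v(21)−c(2): 19 → t
l(11)−n(13): -2≡24 → y
m(12)−h(7): 5 → f
l(11)−m(12): -1≡25 → z
k(10)−c(2): 8 → i
b(1)−n(13): -12≡14 → o

qywetsseqtyfzio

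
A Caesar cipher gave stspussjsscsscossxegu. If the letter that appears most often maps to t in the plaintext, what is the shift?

The most frequent ciphertext letter is s (appears 10 times).
s is position 18; t is position 19.
Shift = -1≡25.

25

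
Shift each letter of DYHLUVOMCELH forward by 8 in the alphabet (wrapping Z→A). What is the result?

D(3): 3+8=11 → L
Y(24): 24+8=32≡6 → G
H(7): 7+8=15 → P
L(11): 11+8=19 → T
U(20): 20+8=28≡2 → C
V(21): 21+8=29≡3 → D
O(14): 14+8=22 → W
M(12): 12+8=20 → U
C(2): 2+8=10 → K
E(4): 4+8=12 → M
L(11): 11+8=19 → T
H(7): 7+8=15 → P

LGPTCDWUKMTP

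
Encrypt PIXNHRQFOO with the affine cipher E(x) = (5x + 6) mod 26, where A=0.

P(15): 5·15+6=81≡3 → D
I(8): 5·8+6=46≡20 → U
X(23): 5·23+6=121≡17 → R
N(13): 5·13+6=71≡19 → T
H(7): 5·7+6=41≡15 → P
R(17): 5·17+6=91≡13 → N
Q(16): 5·16+6=86≡8 → I
F(5): 5·5+6=31≡5 → F
O(14): 5·14+6=76≡24 → Y
O(14): 5·14+6=76≡24 → Y

DURTPNIFYY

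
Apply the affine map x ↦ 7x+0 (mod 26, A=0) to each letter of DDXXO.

VVFFU

D(3): 7·3+0=21 → V
D(3): 7·3+0=21 → V
X(23): 7·23+0=161≡5 → F
X(23): 7·23+0=161≡5 → F
O(14): 7·14+0=98≡20 → U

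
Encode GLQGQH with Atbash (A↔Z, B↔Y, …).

G(6) → T(19)
L(11) → O(14)
Q(16) → J(9)
G(6) → T(19)
Q(16) → J(9)
H(7) → S(18)

TOJTJS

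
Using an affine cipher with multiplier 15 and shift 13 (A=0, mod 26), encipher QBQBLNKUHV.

TCTCWAHBOQ

Q(16): 15·16+13=253≡19 → T
B(1): 15·1+13=28≡2 → C
Q(16): 15·16+13=253≡19 → T
B(1): 15·1+13=28≡2 → C
L(11): 15·11+13=178≡22 → W
N(13): 15·13+13=208≡0 → A
K(10): 15·10+13=163≡7 → H
U(20): 15·20+13=313≡1 → B
H(7): 15·7+13=118≡14 → O
V(21): 15·21+13=328≡16 → Q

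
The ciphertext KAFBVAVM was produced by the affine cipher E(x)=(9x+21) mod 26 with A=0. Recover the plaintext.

The inverse of 9 mod 26 is 3, since 9·3=27≡1. Apply D(y)=3·(y−21) mod 26:
K(10): 3·(10−21)=-33≡19 → T
A(0): 3·(0−21)=-63≡15 → P
F(5): 3·(5−21)=-48≡4 → E
B(1): 3·(1−21)=-60≡18 → S
V(21): 3·(21−21)=0 → A
A(0): 3·(0−21)=-63≡15 → P
V(21): 3·(21−21)=0 → A
M(12): 3·(12−21)=-27≡25 → Z

TPESAPAZ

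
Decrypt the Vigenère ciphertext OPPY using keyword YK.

QFRO

Repeat the key across the ciphertext: YKYK
O(14)−Y(24): -10≡16 → Q
P(15)−K(10): 5 → F
P(15)−Y(24): -9≡17 → R
Y(24)−K(10): 14 → O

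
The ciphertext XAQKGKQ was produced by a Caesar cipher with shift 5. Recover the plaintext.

SVLFBFL

X(23): 23−5=18 → S
A(0): 0−5=-5≡21 → V
Q(16): 16−5=11 → L
K(10): 10−5=5 → F
G(6): 6−5=1 → B
K(10): 10−5=5 → F
Q(16): 16−5=11 → L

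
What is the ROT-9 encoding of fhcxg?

f(5): 5+9=14 → o
h(7): 7+9=16 → q
c(2): 2+9=11 → l
x(23): 23+9=32≡6 → g
g(6): 6+9=15 → p

oqlgp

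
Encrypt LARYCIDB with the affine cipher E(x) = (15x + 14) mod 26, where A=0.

L(11): 15·11+14=179≡23 → X
A(0): 15·0+14=14 → O
R(17): 15·17+14=269≡9 → J
Y(24): 15·24+14=374≡10 → K
C(2): 15·2+14=44≡18 → S
I(8): 15·8+14=134≡4 → E
D(3): 15·3+14=59≡7 → H
B(1): 15·1+14=29≡3 → D

XOJKSEHD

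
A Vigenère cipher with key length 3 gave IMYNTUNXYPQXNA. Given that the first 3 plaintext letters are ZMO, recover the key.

Subtract each crib letter from the matching ciphertext letter (mod 26):
I(8)−Z(25)=-17≡9 → J
M(12)−M(12)=0 → A
Y(24)−O(14)=10 → K

JAK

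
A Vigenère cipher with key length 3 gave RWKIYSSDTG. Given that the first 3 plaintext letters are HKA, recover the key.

Subtract each crib letter from the matching ciphertext letter (mod 26):
R(17)−H(7)=10 → K
W(22)−K(10)=12 → M
K(10)−A(0)=10 → K

KMK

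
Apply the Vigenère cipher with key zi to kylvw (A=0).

jgkdv

Repeat the key across the message: ziziz
k(10)+z(25): 35≡9 → j
y(24)+i(8): 32≡6 → g
l(11)+z(25): 36≡10 → k
v(21)+i(8): 29≡3 → d
w(22)+z(25): 47≡21 → v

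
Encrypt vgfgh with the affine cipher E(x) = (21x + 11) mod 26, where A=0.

v(21): 21·21+11=452≡10 → k
g(6): 21·6+11=137≡7 → h
f(5): 21·5+11=116≡12 → m
g(6): 21·6+11=137≡7 → h
h(7): 21·7+11=158≡2 → c

khmhc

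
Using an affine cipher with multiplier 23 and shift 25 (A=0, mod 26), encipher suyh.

s(18): 23·18+25=439≡23 → x
u(20): 23·20+25=485≡17 → r
y(24): 23·24+25=577≡5 → f
h(7): 23·7+25=186≡4 → e

xrfe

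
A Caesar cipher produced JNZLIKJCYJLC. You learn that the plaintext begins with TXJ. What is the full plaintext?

From the crib: J(9)−T(19)=-10≡16, so the shift is 16.
Subtract 16 from each ciphertext letter:
J(9): 9−16=-7≡19 → T
N(13): 13−16=-3≡23 → X
Z(25): 25−16=9 → J
L(11): 11−16=-5≡21 → V
I(8): 8−16=-8≡18 → S
K(10): 10−16=-6≡20 → U
J(9): 9−16=-7≡19 → T
C(2): 2−16=-14≡12 → M
Y(24): 24−16=8 → I
J(9): 9−16=-7≡19 → T
L(11): 11−16=-5≡21 → V
C(2): 2−16=-14≡12 → M

TXJVSUTMITVM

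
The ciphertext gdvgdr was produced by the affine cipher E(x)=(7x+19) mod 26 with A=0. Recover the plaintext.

The inverse of 7 mod 26 is 15, since 7·15=105≡1. Apply D(y)=15·(y−19) mod 26:
g(6): 15·(6−19)=-195≡13 → n
d(3): 15·(3−19)=-240≡20 → u
v(21): 15·(21−19)=30≡4 → e
g(6): 15·(6−19)=-195≡13 → n
d(3): 15·(3−19)=-240≡20 → u
r(17): 15·(17−19)=-30≡22 → w

nuenuw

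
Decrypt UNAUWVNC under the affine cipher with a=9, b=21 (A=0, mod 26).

The inverse of 9 mod 26 is 3, since 9·3=27≡1. Apply D(y)=3·(y−21) mod 26:
U(20): 3·(20−21)=-3≡23 → X
N(13): 3·(13−21)=-24≡2 → C
A(0): 3·(0−21)=-63≡15 → P
U(20): 3·(20−21)=-3≡23 → X
W(22): 3·(22−21)=3 → D
V(21): 3·(21−21)=0 → A
N(13): 3·(13−21)=-24≡2 → C
C(2): 3·(2−21)=-57≡21 → V

XCPXDACV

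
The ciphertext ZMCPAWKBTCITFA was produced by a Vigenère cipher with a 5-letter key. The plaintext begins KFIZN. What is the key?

Subtract each crib letter from the matching ciphertext letter (mod 26):
Z(25)−K(10)=15 → P
M(12)−F(5)=7 → H
C(2)−I(8)=-6≡20 → U
P(15)−Z(25)=-10≡16 → Q
A(0)−N(13)=-13≡13 → N

PHUQN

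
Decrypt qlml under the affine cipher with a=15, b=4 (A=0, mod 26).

The inverse of 15 mod 26 is 7, since 15·7=105≡1. Apply D(y)=7·(y−4) mod 26:
q(16): 7·(16−4)=84≡6 → g
l(11): 7·(11−4)=49≡23 → x
m(12): 7·(12−4)=56≡4 → e
l(11): 7·(11−4)=49≡23 → x

gxex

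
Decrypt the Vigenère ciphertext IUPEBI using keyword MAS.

WUXSBQ

Repeat the key across the ciphertext: MASMAS
I(8)−M(12): -4≡22 → W
U(20)−A(0): 20 → U
P(15)−S(18): -3≡23 → X
E(4)−M(12): -8≡18 → S
B(1)−A(0): 1 → B
I(8)−S(18): -10≡16 → Q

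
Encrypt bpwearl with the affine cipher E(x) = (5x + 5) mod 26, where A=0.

kclzfmi

b(1): 5·1+5=10 → k
p(15): 5·15+5=80≡2 → c
w(22): 5·22+5=115≡11 → l
e(4): 5·4+5=25 → z
a(0): 5·0+5=5 → f
r(17): 5·17+5=90≡12 → m
l(11): 5·11+5=60≡8 → i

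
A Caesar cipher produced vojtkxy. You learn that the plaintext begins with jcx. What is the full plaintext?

From the crib: v(21)−j(9)=12, so the shift is 12.
Subtract 12 from each ciphertext letter:
v(21): 21−12=9 → j
o(14): 14−12=2 → c
j(9): 9−12=-3≡23 → x
t(19): 19−12=7 → h
k(10): 10−12=-2≡24 → y
x(23): 23−12=11 → l
y(24): 24−12=12 → m

jcxhylm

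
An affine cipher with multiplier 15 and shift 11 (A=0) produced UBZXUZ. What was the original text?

The inverse of 15 mod 26 is 7, since 15·7=105≡1. Apply D(y)=7·(y−11) mod 26:
U(20): 7·(20−11)=63≡11 → L
B(1): 7·(1−11)=-70≡8 → I
Z(25): 7·(25−11)=98≡20 → U
X(23): 7·(23−11)=84≡6 → G
U(20): 7·(20−11)=63≡11 → L
Z(25): 7·(25−11)=98≡20 → U

LIUGLU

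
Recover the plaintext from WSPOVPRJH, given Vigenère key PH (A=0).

HLAHGICCS

Repeat the key across the ciphertext: PHPHPHPHP
W(22)−P(15): 7 → H
S(18)−H(7): 11 → L
P(15)−P(15): 0 → A
O(14)−H(7): 7 → H
V(21)−P(15): 6 → G
P(15)−H(7): 8 → I
R(17)−P(15): 2 → C
J(9)−H(7): 2 → C
H(7)−P(15): -8≡18 → S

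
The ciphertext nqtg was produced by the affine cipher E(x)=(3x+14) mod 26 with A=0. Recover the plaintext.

rstg

The inverse of 3 mod 26 is 9, since 3·9=27≡1. Apply D(y)=9·(y−14) mod 26:
n(13): 9·(13−14)=-9≡17 → r
q(16): 9·(16−14)=18 → s
t(19): 9·(19−14)=45≡19 → t
g(6): 9·(6−14)=-72≡6 → g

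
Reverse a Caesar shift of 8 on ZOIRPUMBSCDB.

Z(25): 25−8=17 → R
O(14): 14−8=6 → G
I(8): 8−8=0 → A
R(17): 17−8=9 → J
P(15): 15−8=7 → H
U(20): 20−8=12 → M
M(12): 12−8=4 → E
B(1): 1−8=-7≡19 → T
S(18): 18−8=10 → K
C(2): 2−8=-6≡20 → U
D(3): 3−8=-5≡21 → V
B(1): 1−8=-7≡19 → T

RGAJHMETKUVT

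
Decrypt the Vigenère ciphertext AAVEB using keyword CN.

Repeat the key across the ciphertext: CNCNC
A(0)−C(2): -2≡24 → Y
A(0)−N(13): -13≡13 → N
V(21)−C(2): 19 → T
E(4)−N(13): -9≡17 → R
B(1)−C(2): -1≡25 → Z

YNTRZ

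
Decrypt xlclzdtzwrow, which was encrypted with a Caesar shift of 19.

esjsgkagdyvd

x(23): 23−19=4 → e
l(11): 11−19=-8≡18 → s
c(2): 2−19=-17≡9 → j
l(11): 11−19=-8≡18 → s
z(25): 25−19=6 → g
d(3): 3−19=-16≡10 → k
t(19): 19−19=0 → a
z(25): 25−19=6 → g
w(22): 22−19=3 → d
r(17): 17−19=-2≡24 → y
o(14): 14−19=-5≡21 → v
w(22): 22−19=3 → d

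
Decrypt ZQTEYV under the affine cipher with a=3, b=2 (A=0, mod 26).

The inverse of 3 mod 26 is 9, since 3·9=27≡1. Apply D(y)=9·(y−2) mod 26:
Z(25): 9·(25−2)=207≡25 → Z
Q(16): 9·(16−2)=126≡22 → W
T(19): 9·(19−2)=153≡23 → X
E(4): 9·(4−2)=18 → S
Y(24): 9·(24−2)=198≡16 → Q
V(21): 9·(21−2)=171≡15 → P

ZWXSQP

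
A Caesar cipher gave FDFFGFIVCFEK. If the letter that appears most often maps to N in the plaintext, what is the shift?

18

The most frequent ciphertext letter is F (appears 5 times).
F is position 5; N is position 13.
Shift = -8≡18.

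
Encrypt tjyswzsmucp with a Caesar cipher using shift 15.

iynhlohbjre

t(19): 19+15=34≡8 → i
j(9): 9+15=24 → y
y(24): 24+15=39≡13 → n
s(18): 18+15=33≡7 → h
w(22): 22+15=37≡11 → l
z(25): 25+15=40≡14 → o
s(18): 18+15=33≡7 → h
m(12): 12+15=27≡1 → b
u(20): 20+15=35≡9 → j
c(2): 2+15=17 → r
p(15): 15+15=30≡4 → e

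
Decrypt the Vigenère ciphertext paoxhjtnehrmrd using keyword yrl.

rjdzqyvwtjabtm

Repeat the key across the ciphertext: yrlyrlyrlyrlyr
p(15)−y(24): -9≡17 → r
a(0)−r(17): -17≡9 → j
o(14)−l(11): 3 → d
x(23)−y(24): -1≡25 → z
h(7)−r(17): -10≡16 → q
j(9)−l(11): -2≡24 → y
t(19)−y(24): -5≡21 → v
n(13)−r(17): -4≡22 → w
e(4)−l(11): -7≡19 → t
h(7)−y(24): -17≡9 → j
r(17)−r(17): 0 → a
m(12)−l(11): 1 → b
r(17)−y(24): -7≡19 → t
d(3)−r(17): -14≡12 → m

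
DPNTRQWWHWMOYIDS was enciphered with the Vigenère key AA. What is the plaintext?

DPNTRQWWHWMOYIDS

Repeat the key across the ciphertext: AAAAAAAAAAAAAAAA
D(3)−A(0): 3 → D
P(15)−A(0): 15 → P
N(13)−A(0): 13 → N
T(19)−A(0): 19 → T
R(17)−A(0): 17 → R
Q(16)−A(0): 16 → Q
W(22)−A(0): 22 → W
W(22)−A(0): 22 → W
H(7)−A(0): 7 → H
W(22)−A(0): 22 → W
M(12)−A(0): 12 → M
O(14)−A(0): 14 → O
Y(24)−A(0): 24 → Y
I(8)−A(0): 8 → I
D(3)−A(0): 3 → D
S(18)−A(0): 18 → S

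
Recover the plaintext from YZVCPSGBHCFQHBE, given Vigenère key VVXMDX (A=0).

Repeat the key across the ciphertext: VVXMDXVVXMDXVVX
Y(24)−V(21): 3 → D
Z(25)−V(21): 4 → E
V(21)−X(23): -2≡24 → Y
C(2)−M(12): -10≡16 → Q
P(15)−D(3): 12 → M
S(18)−X(23): -5≡21 → V
G(6)−V(21): -15≡11 → L
B(1)−V(21): -20≡6 → G
H(7)−X(23): -16≡10 → K
C(2)−M(12): -10≡16 → Q
F(5)−D(3): 2 → C
Q(16)−X(23): -7≡19 → T
H(7)−V(21): -14≡12 → M
B(1)−V(21): -20≡6 → G
E(4)−X(23): -19≡7 → H

DEYQMVLGKQCTMGH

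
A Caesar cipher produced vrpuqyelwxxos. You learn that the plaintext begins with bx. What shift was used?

From the crib: v(21)−b(1)=20, so the shift is 20.

20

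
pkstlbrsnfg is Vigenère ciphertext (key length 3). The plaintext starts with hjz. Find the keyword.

Subtract each crib letter from the matching ciphertext letter (mod 26):
p(15)−h(7)=8 → i
k(10)−j(9)=1 → b
s(18)−z(25)=-7≡19 → t

ibt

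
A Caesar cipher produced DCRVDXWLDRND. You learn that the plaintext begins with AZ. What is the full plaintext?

AZOSAUTIAOKA

From the crib: D(3)−A(0)=3, so the shift is 3.
Subtract 3 from each ciphertext letter:
D(3): 3−3=0 → A
C(2): 2−3=-1≡25 → Z
R(17): 17−3=14 → O
V(21): 21−3=18 → S
D(3): 3−3=0 → A
X(23): 23−3=20 → U
W(22): 22−3=19 → T
L(11): 11−3=8 → I
D(3): 3−3=0 → A
R(17): 17−3=14 → O
N(13): 13−3=10 → K
D(3): 3−3=0 → A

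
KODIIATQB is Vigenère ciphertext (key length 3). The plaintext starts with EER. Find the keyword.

GKM

Subtract each crib letter from the matching ciphertext letter (mod 26):
K(10)−E(4)=6 → G
O(14)−E(4)=10 → K
D(3)−R(17)=-14≡12 → M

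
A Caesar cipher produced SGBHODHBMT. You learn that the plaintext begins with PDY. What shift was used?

3

From the crib: S(18)−P(15)=3, so the shift is 3.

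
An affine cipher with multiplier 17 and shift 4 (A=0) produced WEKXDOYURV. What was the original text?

YAIVDWSENB

The inverse of 17 mod 26 is 23, since 17·23=391≡1. Apply D(y)=23·(y−4) mod 26:
W(22): 23·(22−4)=414≡24 → Y
E(4): 23·(4−4)=0 → A
K(10): 23·(10−4)=138≡8 → I
X(23): 23·(23−4)=437≡21 → V
D(3): 23·(3−4)=-23≡3 → D
O(14): 23·(14−4)=230≡22 → W
Y(24): 23·(24−4)=460≡18 → S
U(20): 23·(20−4)=368≡4 → E
R(17): 23·(17−4)=299≡13 → N
V(21): 23·(21−4)=391≡1 → B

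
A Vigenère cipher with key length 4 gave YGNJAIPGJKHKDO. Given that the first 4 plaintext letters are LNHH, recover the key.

Subtract each crib letter from the matching ciphertext letter (mod 26):
Y(24)−L(11)=13 → N
G(6)−N(13)=-7≡19 → T
N(13)−H(7)=6 → G
J(9)−H(7)=2 → C

NTGC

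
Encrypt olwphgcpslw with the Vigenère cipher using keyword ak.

ovwzhqczsvw

Repeat the key across the message: akakakakaka
o(14)+a(0): 14 → o
l(11)+k(10): 21 → v
w(22)+a(0): 22 → w
p(15)+k(10): 25 → z
h(7)+a(0): 7 → h
g(6)+k(10): 16 → q
c(2)+a(0): 2 → c
p(15)+k(10): 25 → z
s(18)+a(0): 18 → s
l(11)+k(10): 21 → v
w(22)+a(0): 22 → w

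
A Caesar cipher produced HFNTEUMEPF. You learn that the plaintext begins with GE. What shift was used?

1

From the crib: H(7)−G(6)=1, so the shift is 1.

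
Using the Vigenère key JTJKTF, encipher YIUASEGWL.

Repeat the key across the message: JTJKTFJTJ
Y(24)+J(9): 33≡7 → H
I(8)+T(19): 27≡1 → B
U(20)+J(9): 29≡3 → D
A(0)+K(10): 10 → K
S(18)+T(19): 37≡11 → L
E(4)+F(5): 9 → J
G(6)+J(9): 15 → P
W(22)+T(19): 41≡15 → P
L(11)+J(9): 20 → U

HBDKLJPPU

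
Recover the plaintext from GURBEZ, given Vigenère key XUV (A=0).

Repeat the key across the ciphertext: XUVXUV
G(6)−X(23): -17≡9 → J
U(20)−U(20): 0 → A
R(17)−V(21): -4≡22 → W
B(1)−X(23): -22≡4 → E
E(4)−U(20): -16≡10 → K
Z(25)−V(21): 4 → E

JAWEKE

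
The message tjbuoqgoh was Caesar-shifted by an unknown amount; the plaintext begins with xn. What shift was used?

From the crib: t(19)−x(23)=-4≡22, so the shift is 22.

22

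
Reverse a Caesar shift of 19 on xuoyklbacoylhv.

ebvfrsihjvfsoc

x(23): 23−19=4 → e
u(20): 20−19=1 → b
o(14): 14−19=-5≡21 → v
y(24): 24−19=5 → f
k(10): 10−19=-9≡17 → r
l(11): 11−19=-8≡18 → s
b(1): 1−19=-18≡8 → i
a(0): 0−19=-19≡7 → h
c(2): 2−19=-17≡9 → j
o(14): 14−19=-5≡21 → v
y(24): 24−19=5 → f
l(11): 11−19=-8≡18 → s
h(7): 7−19=-12≡14 → o
v(21): 21−19=2 → c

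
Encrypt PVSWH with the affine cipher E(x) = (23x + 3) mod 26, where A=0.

P(15): 23·15+3=348≡10 → K
V(21): 23·21+3=486≡18 → S
S(18): 23·18+3=417≡1 → B
W(22): 23·22+3=509≡15 → P
H(7): 23·7+3=164≡8 → I

KSBPI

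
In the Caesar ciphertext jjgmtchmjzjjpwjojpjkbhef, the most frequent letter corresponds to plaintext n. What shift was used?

The most frequent ciphertext letter is j (appears 8 times).
j is position 9; n is position 13.
Shift = -4≡22.

22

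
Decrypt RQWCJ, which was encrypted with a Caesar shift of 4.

NMSYF

R(17): 17−4=13 → N
Q(16): 16−4=12 → M
W(22): 22−4=18 → S
C(2): 2−4=-2≡24 → Y
J(9): 9−4=5 → F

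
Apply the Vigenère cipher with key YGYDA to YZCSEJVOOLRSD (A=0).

Repeat the key across the message: YGYDAYGYDAYGY
Y(24)+Y(24): 48≡22 → W
Z(25)+G(6): 31≡5 → F
C(2)+Y(24): 26≡0 → A
S(18)+D(3): 21 → V
E(4)+A(0): 4 → E
J(9)+Y(24): 33≡7 → H
V(21)+G(6): 27≡1 → B
O(14)+Y(24): 38≡12 → M
O(14)+D(3): 17 → R
L(11)+A(0): 11 → L
R(17)+Y(24): 41≡15 → P
S(18)+G(6): 24 → Y
D(3)+Y(24): 27≡1 → B

WFAVEHBMRLPYB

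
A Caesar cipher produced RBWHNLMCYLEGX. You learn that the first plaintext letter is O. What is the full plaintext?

From the crib: R(17)−O(14)=3, so the shift is 3.
Subtract 3 from each ciphertext letter:
R(17): 17−3=14 → O
B(1): 1−3=-2≡24 → Y
W(22): 22−3=19 → T
H(7): 7−3=4 → E
N(13): 13−3=10 → K
L(11): 11−3=8 → I
M(12): 12−3=9 → J
C(2): 2−3=-1≡25 → Z
Y(24): 24−3=21 → V
L(11): 11−3=8 → I
E(4): 4−3=1 → B
G(6): 6−3=3 → D
X(23): 23−3=20 → U

OYTEKIJZVIBDU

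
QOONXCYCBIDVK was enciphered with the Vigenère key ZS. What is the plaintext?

RWPVYKZKCQEDL

Repeat the key across the ciphertext: ZSZSZSZSZSZSZ
Q(16)−Z(25): -9≡17 → R
O(14)−S(18): -4≡22 → W
O(14)−Z(25): -11≡15 → P
N(13)−S(18): -5≡21 → V
X(23)−Z(25): -2≡24 → Y
C(2)−S(18): -16≡10 → K
Y(24)−Z(25): -1≡25 → Z
C(2)−S(18): -16≡10 → K
B(1)−Z(25): -24≡2 → C
I(8)−S(18): -10≡16 → Q
D(3)−Z(25): -22≡4 → E
V(21)−S(18): 3 → D
K(10)−Z(25): -15≡11 → L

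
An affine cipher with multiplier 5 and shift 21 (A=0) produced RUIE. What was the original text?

The inverse of 5 mod 26 is 21, since 5·21=105≡1. Apply D(y)=21·(y−21) mod 26:
R(17): 21·(17−21)=-84≡20 → U
U(20): 21·(20−21)=-21≡5 → F
I(8): 21·(8−21)=-273≡13 → N
E(4): 21·(4−21)=-357≡7 → H

UFNH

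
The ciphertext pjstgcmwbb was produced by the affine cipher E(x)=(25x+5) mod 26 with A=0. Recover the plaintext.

The inverse of 25 mod 26 is 25, since 25·25=625≡1. Apply D(y)=25·(y−5) mod 26:
p(15): 25·(15−5)=250≡16 → q
j(9): 25·(9−5)=100≡22 → w
s(18): 25·(18−5)=325≡13 → n
t(19): 25·(19−5)=350≡12 → m
g(6): 25·(6−5)=25 → z
c(2): 25·(2−5)=-75≡3 → d
m(12): 25·(12−5)=175≡19 → t
w(22): 25·(22−5)=425≡9 → j
b(1): 25·(1−5)=-100≡4 → e
b(1): 25·(1−5)=-100≡4 → e

qwnmzdtjee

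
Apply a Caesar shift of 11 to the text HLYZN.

SWJKY

H(7): 7+11=18 → S
L(11): 11+11=22 → W
Y(24): 24+11=35≡9 → J
Z(25): 25+11=36≡10 → K
N(13): 13+11=24 → Y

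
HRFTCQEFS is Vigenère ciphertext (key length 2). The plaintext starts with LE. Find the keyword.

WN

Subtract each crib letter from the matching ciphertext letter (mod 26):
H(7)−L(11)=-4≡22 → W
R(17)−E(4)=13 → N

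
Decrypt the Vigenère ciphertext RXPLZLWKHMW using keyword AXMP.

RADWZOKVHPK

Repeat the key across the ciphertext: AXMPAXMPAXM
R(17)−A(0): 17 → R
X(23)−X(23): 0 → A
P(15)−M(12): 3 → D
L(11)−P(15): -4≡22 → W
Z(25)−A(0): 25 → Z
L(11)−X(23): -12≡14 → O
W(22)−M(12): 10 → K
K(10)−P(15): -5≡21 → V
H(7)−A(0): 7 → H
M(12)−X(23): -11≡15 → P
W(22)−M(12): 10 → K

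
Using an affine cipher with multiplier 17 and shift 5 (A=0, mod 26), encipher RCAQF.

R(17): 17·17+5=294≡8 → I
C(2): 17·2+5=39≡13 → N
A(0): 17·0+5=5 → F
Q(16): 17·16+5=277≡17 → R
F(5): 17·5+5=90≡12 → M

INFRM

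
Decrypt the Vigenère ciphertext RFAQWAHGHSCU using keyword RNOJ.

ASMHFNTXQFOL

Repeat the key across the ciphertext: RNOJRNOJRNOJ
R(17)−R(17): 0 → A
F(5)−N(13): -8≡18 → S
A(0)−O(14): -14≡12 → M
Q(16)−J(9): 7 → H
W(22)−R(17): 5 → F
A(0)−N(13): -13≡13 → N
H(7)−O(14): -7≡19 → T
G(6)−J(9): -3≡23 → X
H(7)−R(17): -10≡16 → Q
S(18)−N(13): 5 → F
C(2)−O(14): -12≡14 → O
U(20)−J(9): 11 → L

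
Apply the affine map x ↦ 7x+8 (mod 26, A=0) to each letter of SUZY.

ESBU

S(18): 7·18+8=134≡4 → E
U(20): 7·20+8=148≡18 → S
Z(25): 7·25+8=183≡1 → B
Y(24): 7·24+8=176≡20 → U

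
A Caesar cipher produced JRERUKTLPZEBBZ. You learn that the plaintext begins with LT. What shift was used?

24

From the crib: J(9)−L(11)=-2≡24, so the shift is 24.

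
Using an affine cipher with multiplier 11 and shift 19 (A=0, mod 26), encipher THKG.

USZH

T(19): 11·19+19=228≡20 → U
H(7): 11·7+19=96≡18 → S
K(10): 11·10+19=129≡25 → Z
G(6): 11·6+19=85≡7 → H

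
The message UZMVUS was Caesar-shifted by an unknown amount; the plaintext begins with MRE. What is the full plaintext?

MRENMK

From the crib: U(20)−M(12)=8, so the shift is 8.
Subtract 8 from each ciphertext letter:
U(20): 20−8=12 → M
Z(25): 25−8=17 → R
M(12): 12−8=4 → E
V(21): 21−8=13 → N
U(20): 20−8=12 → M
S(18): 18−8=10 → K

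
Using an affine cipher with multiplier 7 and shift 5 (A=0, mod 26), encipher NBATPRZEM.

N(13): 7·13+5=96≡18 → S
B(1): 7·1+5=12 → M
A(0): 7·0+5=5 → F
T(19): 7·19+5=138≡8 → I
P(15): 7·15+5=110≡6 → G
R(17): 7·17+5=124≡20 → U
Z(25): 7·25+5=180≡24 → Y
E(4): 7·4+5=33≡7 → H
M(12): 7·12+5=89≡11 → L

SMFIGUYHL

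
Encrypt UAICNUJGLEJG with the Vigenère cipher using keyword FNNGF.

Repeat the key across the message: FNNGFFNNGFFN
U(20)+F(5): 25 → Z
A(0)+N(13): 13 → N
I(8)+N(13): 21 → V
C(2)+G(6): 8 → I
N(13)+F(5): 18 → S
U(20)+F(5): 25 → Z
J(9)+N(13): 22 → W
G(6)+N(13): 19 → T
L(11)+G(6): 17 → R
E(4)+F(5): 9 → J
J(9)+F(5): 14 → O
G(6)+N(13): 19 → T

ZNVISZWTRJOT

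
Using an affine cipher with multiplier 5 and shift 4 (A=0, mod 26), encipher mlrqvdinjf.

m(12): 5·12+4=64≡12 → m
l(11): 5·11+4=59≡7 → h
r(17): 5·17+4=89≡11 → l
q(16): 5·16+4=84≡6 → g
v(21): 5·21+4=109≡5 → f
d(3): 5·3+4=19 → t
i(8): 5·8+4=44≡18 → s
n(13): 5·13+4=69≡17 → r
j(9): 5·9+4=49≡23 → x
f(5): 5·5+4=29≡3 → d

mhlgftsrxd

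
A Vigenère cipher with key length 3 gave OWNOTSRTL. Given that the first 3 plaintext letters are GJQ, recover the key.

INX

Subtract each crib letter from the matching ciphertext letter (mod 26):
O(14)−G(6)=8 → I
W(22)−J(9)=13 → N
N(13)−Q(16)=-3≡23 → X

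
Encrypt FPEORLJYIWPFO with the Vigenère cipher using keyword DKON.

Repeat the key across the message: DKONDKONDKOND
F(5)+D(3): 8 → I
P(15)+K(10): 25 → Z
E(4)+O(14): 18 → S
O(14)+N(13): 27≡1 → B
R(17)+D(3): 20 → U
L(11)+K(10): 21 → V
J(9)+O(14): 23 → X
Y(24)+N(13): 37≡11 → L
I(8)+D(3): 11 → L
W(22)+K(10): 32≡6 → G
P(15)+O(14): 29≡3 → D
F(5)+N(13): 18 → S
O(14)+D(3): 17 → R

IZSBUVXLLGDSR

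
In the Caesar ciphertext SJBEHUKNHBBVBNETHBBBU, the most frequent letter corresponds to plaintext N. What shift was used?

14

The most frequent ciphertext letter is B (appears 7 times).
B is position 1; N is position 13.
Shift = -12≡14.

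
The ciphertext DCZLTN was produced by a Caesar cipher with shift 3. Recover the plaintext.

AZWIQK

D(3): 3−3=0 → A
C(2): 2−3=-1≡25 → Z
Z(25): 25−3=22 → W
L(11): 11−3=8 → I
T(19): 19−3=16 → Q
N(13): 13−3=10 → K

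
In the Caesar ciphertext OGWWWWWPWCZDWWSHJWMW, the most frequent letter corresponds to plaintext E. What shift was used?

The most frequent ciphertext letter is W (appears 10 times).
W is position 22; E is position 4.
Shift = 18.

18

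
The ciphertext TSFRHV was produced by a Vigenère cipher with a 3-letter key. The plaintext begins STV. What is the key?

Subtract each crib letter from the matching ciphertext letter (mod 26):
T(19)−S(18)=1 → B
S(18)−T(19)=-1≡25 → Z
F(5)−V(21)=-16≡10 → K

BZK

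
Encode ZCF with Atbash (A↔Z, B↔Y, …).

Z(25) → A(0)
C(2) → X(23)
F(5) → U(20)

AXU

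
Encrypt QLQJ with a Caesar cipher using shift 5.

VQVO

Q(16): 16+5=21 → V
L(11): 11+5=16 → Q
Q(16): 16+5=21 → V
J(9): 9+5=14 → O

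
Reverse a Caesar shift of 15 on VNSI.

V(21): 21−15=6 → G
N(13): 13−15=-2≡24 → Y
S(18): 18−15=3 → D
I(8): 8−15=-7≡19 → T

GYDT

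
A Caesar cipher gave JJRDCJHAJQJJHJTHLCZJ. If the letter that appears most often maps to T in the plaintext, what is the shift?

The most frequent ciphertext letter is J (appears 8 times).
J is position 9; T is position 19.
Shift = -10≡16.

16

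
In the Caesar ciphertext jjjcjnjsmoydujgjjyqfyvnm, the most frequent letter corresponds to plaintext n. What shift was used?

The most frequent ciphertext letter is j (appears 8 times).
j is position 9; n is position 13.
Shift = -4≡22.

22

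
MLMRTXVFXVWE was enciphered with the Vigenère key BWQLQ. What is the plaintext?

LPWGDWZPMFVI

Repeat the key across the ciphertext: BWQLQBWQLQBW
M(12)−B(1): 11 → L
L(11)−W(22): -11≡15 → P
M(12)−Q(16): -4≡22 → W
R(17)−L(11): 6 → G
T(19)−Q(16): 3 → D
X(23)−B(1): 22 → W
V(21)−W(22): -1≡25 → Z
F(5)−Q(16): -11≡15 → P
X(23)−L(11): 12 → M
V(21)−Q(16): 5 → F
W(22)−B(1): 21 → V
E(4)−W(22): -18≡8 → I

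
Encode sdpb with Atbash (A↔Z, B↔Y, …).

hwky

s(18) → h(7)
d(3) → w(22)
p(15) → k(10)
b(1) → y(24)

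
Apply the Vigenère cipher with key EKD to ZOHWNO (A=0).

DYKAXR

Repeat the key across the message: EKDEKD
Z(25)+E(4): 29≡3 → D
O(14)+K(10): 24 → Y
H(7)+D(3): 10 → K
W(22)+E(4): 26≡0 → A
N(13)+K(10): 23 → X
O(14)+D(3): 17 → R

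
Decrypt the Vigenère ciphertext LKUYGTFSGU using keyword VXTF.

Repeat the key across the ciphertext: VXTFVXTFVX
L(11)−V(21): -10≡16 → Q
K(10)−X(23): -13≡13 → N
U(20)−T(19): 1 → B
Y(24)−F(5): 19 → T
G(6)−V(21): -15≡11 → L
T(19)−X(23): -4≡22 → W
F(5)−T(19): -14≡12 → M
S(18)−F(5): 13 → N
G(6)−V(21): -15≡11 → L
U(20)−X(23): -3≡23 → X

QNBTLWMNLX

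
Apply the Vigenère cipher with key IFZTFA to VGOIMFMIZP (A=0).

Repeat the key across the message: IFZTFAIFZT
V(21)+I(8): 29≡3 → D
G(6)+F(5): 11 → L
O(14)+Z(25): 39≡13 → N
I(8)+T(19): 27≡1 → B
M(12)+F(5): 17 → R
F(5)+A(0): 5 → F
M(12)+I(8): 20 → U
I(8)+F(5): 13 → N
Z(25)+Z(25): 50≡24 → Y
P(15)+T(19): 34≡8 → I

DLNBRFUNYI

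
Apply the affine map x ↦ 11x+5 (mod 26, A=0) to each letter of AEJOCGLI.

FXADBTWP

A(0): 11·0+5=5 → F
E(4): 11·4+5=49≡23 → X
J(9): 11·9+5=104≡0 → A
O(14): 11·14+5=159≡3 → D
C(2): 11·2+5=27≡1 → B
G(6): 11·6+5=71≡19 → T
L(11): 11·11+5=126≡22 → W
I(8): 11·8+5=93≡15 → P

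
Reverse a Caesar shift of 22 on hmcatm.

h(7): 7−22=-15≡11 → l
m(12): 12−22=-10≡16 → q
c(2): 2−22=-20≡6 → g
a(0): 0−22=-22≡4 → e
t(19): 19−22=-3≡23 → x
m(12): 12−22=-10≡16 → q

lqgexq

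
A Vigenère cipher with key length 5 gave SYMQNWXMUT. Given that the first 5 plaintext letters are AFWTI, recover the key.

Subtract each crib letter from the matching ciphertext letter (mod 26):
S(18)−A(0)=18 → S
Y(24)−F(5)=19 → T
M(12)−W(22)=-10≡16 → Q
Q(16)−T(19)=-3≡23 → X
N(13)−I(8)=5 → F

STQXF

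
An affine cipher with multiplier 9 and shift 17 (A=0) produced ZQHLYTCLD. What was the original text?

YXWIVGHIK

The inverse of 9 mod 26 is 3, since 9·3=27≡1. Apply D(y)=3·(y−17) mod 26:
Z(25): 3·(25−17)=24 → Y
Q(16): 3·(16−17)=-3≡23 → X
H(7): 3·(7−17)=-30≡22 → W
L(11): 3·(11−17)=-18≡8 → I
Y(24): 3·(24−17)=21 → V
T(19): 3·(19−17)=6 → G
C(2): 3·(2−17)=-45≡7 → H
L(11): 3·(11−17)=-18≡8 → I
D(3): 3·(3−17)=-42≡10 → K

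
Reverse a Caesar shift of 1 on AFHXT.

ZEGWS

A(0): 0−1=-1≡25 → Z
F(5): 5−1=4 → E
H(7): 7−1=6 → G
X(23): 23−1=22 → W
T(19): 19−1=18 → S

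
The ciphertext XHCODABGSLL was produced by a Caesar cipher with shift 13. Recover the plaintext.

KUPBQNOTFYY

X(23): 23−13=10 → K
H(7): 7−13=-6≡20 → U
C(2): 2−13=-11≡15 → P
O(14): 14−13=1 → B
D(3): 3−13=-10≡16 → Q
A(0): 0−13=-13≡13 → N
B(1): 1−13=-12≡14 → O
G(6): 6−13=-7≡19 → T
S(18): 18−13=5 → F
L(11): 11−13=-2≡24 → Y
L(11): 11−13=-2≡24 → Y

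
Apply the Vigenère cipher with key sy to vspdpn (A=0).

Repeat the key across the message: sysysy
v(21)+s(18): 39≡13 → n
s(18)+y(24): 42≡16 → q
p(15)+s(18): 33≡7 → h
d(3)+y(24): 27≡1 → b
p(15)+s(18): 33≡7 → h
n(13)+y(24): 37≡11 → l

nqhbhl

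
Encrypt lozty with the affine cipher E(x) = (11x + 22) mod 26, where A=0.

l(11): 11·11+22=143≡13 → n
o(14): 11·14+22=176≡20 → u
z(25): 11·25+22=297≡11 → l
t(19): 11·19+22=231≡23 → x
y(24): 11·24+22=286≡0 → a

nulxa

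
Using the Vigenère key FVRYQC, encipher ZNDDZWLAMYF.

EIUBPYQVDWV

Repeat the key across the message: FVRYQCFVRYQ
Z(25)+F(5): 30≡4 → E
N(13)+V(21): 34≡8 → I
D(3)+R(17): 20 → U
D(3)+Y(24): 27≡1 → B
Z(25)+Q(16): 41≡15 → P
W(22)+C(2): 24 → Y
L(11)+F(5): 16 → Q
A(0)+V(21): 21 → V
M(12)+R(17): 29≡3 → D
Y(24)+Y(24): 48≡22 → W
F(5)+Q(16): 21 → V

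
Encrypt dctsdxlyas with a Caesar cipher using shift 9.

d(3): 3+9=12 → m
c(2): 2+9=11 → l
t(19): 19+9=28≡2 → c
s(18): 18+9=27≡1 → b
d(3): 3+9=12 → m
x(23): 23+9=32≡6 → g
l(11): 11+9=20 → u
y(24): 24+9=33≡7 → h
a(0): 0+9=9 → j
s(18): 18+9=27≡1 → b

mlcbmguhjb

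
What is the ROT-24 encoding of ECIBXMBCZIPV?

E(4): 4+24=28≡2 → C
C(2): 2+24=26≡0 → A
I(8): 8+24=32≡6 → G
B(1): 1+24=25 → Z
X(23): 23+24=47≡21 → V
M(12): 12+24=36≡10 → K
B(1): 1+24=25 → Z
C(2): 2+24=26≡0 → A
Z(25): 25+24=49≡23 → X
I(8): 8+24=32≡6 → G
P(15): 15+24=39≡13 → N
V(21): 21+24=45≡19 → T

CAGZVKZAXGNT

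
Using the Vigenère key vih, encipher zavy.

uict

Repeat the key across the message: vihv
z(25)+v(21): 46≡20 → u
a(0)+i(8): 8 → i
v(21)+h(7): 28≡2 → c
y(24)+v(21): 45≡19 → t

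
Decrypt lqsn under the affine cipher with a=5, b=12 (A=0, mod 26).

The inverse of 5 mod 26 is 21, since 5·21=105≡1. Apply D(y)=21·(y−12) mod 26:
l(11): 21·(11−12)=-21≡5 → f
q(16): 21·(16−12)=84≡6 → g
s(18): 21·(18−12)=126≡22 → w
n(13): 21·(13−12)=21 → v

fgwv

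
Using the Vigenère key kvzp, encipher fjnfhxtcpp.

Repeat the key across the message: kvzpkvzpkv
f(5)+k(10): 15 → p
j(9)+v(21): 30≡4 → e
n(13)+z(25): 38≡12 → m
f(5)+p(15): 20 → u
h(7)+k(10): 17 → r
x(23)+v(21): 44≡18 → s
t(19)+z(25): 44≡18 → s
c(2)+p(15): 17 → r
p(15)+k(10): 25 → z
p(15)+v(21): 36≡10 → k

pemurssrzk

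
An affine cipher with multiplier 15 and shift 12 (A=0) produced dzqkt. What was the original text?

The inverse of 15 mod 26 is 7, since 15·7=105≡1. Apply D(y)=7·(y−12) mod 26:
d(3): 7·(3−12)=-63≡15 → p
z(25): 7·(25−12)=91≡13 → n
q(16): 7·(16−12)=28≡2 → c
k(10): 7·(10−12)=-14≡12 → m
t(19): 7·(19−12)=49≡23 → x

pncmx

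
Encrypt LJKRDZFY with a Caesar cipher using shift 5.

QOPWIEKD

L(11): 11+5=16 → Q
J(9): 9+5=14 → O
K(10): 10+5=15 → P
R(17): 17+5=22 → W
D(3): 3+5=8 → I
Z(25): 25+5=30≡4 → E
F(5): 5+5=10 → K
Y(24): 24+5=29≡3 → D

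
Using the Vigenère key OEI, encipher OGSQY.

Repeat the key across the message: OEIOE
O(14)+O(14): 28≡2 → C
G(6)+E(4): 10 → K
S(18)+I(8): 26≡0 → A
Q(16)+O(14): 30≡4 → E
Y(24)+E(4): 28≡2 → C

CKAEC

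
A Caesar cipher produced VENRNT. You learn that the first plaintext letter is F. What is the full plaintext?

From the crib: V(21)−F(5)=16, so the shift is 16.
Subtract 16 from each ciphertext letter:
V(21): 21−16=5 → F
E(4): 4−16=-12≡14 → O
N(13): 13−16=-3≡23 → X
R(17): 17−16=1 → B
N(13): 13−16=-3≡23 → X
T(19): 19−16=3 → D

FOXBXD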